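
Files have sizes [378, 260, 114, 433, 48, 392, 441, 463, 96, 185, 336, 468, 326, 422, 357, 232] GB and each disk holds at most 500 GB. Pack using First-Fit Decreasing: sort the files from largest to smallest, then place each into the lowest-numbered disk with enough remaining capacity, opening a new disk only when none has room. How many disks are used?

Sorted descending: 468, 463, 441, 433, 422, 392, 378, 357, 336, 326, 260, 232, 185, 114, 96, 48.
468 GB → disk 1 (remaining 32 GB)
463 GB → disk 2 (remaining 37 GB)
441 GB → disk 3 (remaining 59 GB)
433 GB → disk 4 (remaining 67 GB)
422 GB → disk 5 (remaining 78 GB)
392 GB → disk 6 (remaining 108 GB)
378 GB → disk 7 (remaining 122 GB)
357 GB → disk 8 (remaining 143 GB)
336 GB → disk 9 (remaining 164 GB)
326 GB → disk 10 (remaining 174 GB)
260 GB → disk 11 (remaining 240 GB)
232 GB → disk 11 (remaining 8 GB)
185 GB → disk 12 (remaining 315 GB)
114 GB → disk 7 (remaining 8 GB)
96 GB → disk 6 (remaining 12 GB)
48 GB → disk 3 (remaining 11 GB)
Final disks: [468] [463] [441,48] [433] [422] [392,96] [378,114] [357] [336] [326] [260,232] [185].

12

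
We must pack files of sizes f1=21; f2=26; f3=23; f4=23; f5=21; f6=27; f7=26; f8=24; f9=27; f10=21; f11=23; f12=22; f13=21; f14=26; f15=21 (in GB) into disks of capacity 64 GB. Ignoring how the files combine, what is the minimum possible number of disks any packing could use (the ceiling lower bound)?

Total size = 21 + 26 + 23 + 23 + 21 + 27 + 26 + 24 + 27 + 21 + 23 + 22 + 21 + 26 + 21 = 352 GB.
⌈352 / 64⌉ = 6.

6 disks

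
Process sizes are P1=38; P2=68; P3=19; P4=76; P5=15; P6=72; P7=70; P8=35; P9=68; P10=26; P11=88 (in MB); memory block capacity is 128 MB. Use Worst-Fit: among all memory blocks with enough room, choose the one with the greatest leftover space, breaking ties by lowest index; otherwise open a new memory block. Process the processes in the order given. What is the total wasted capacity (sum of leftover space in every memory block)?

memory block 1: place P1 (38 MB), 90 MB left
memory block 1: place P2 (68 MB), 22 MB left
memory block 1: place P3 (19 MB), 3 MB left
memory block 2: place P4 (76 MB), 52 MB left
memory block 2: place P5 (15 MB), 37 MB left
memory block 3: place P6 (72 MB), 56 MB left
memory block 4: place P7 (70 MB), 58 MB left
memory block 4: place P8 (35 MB), 23 MB left
memory block 5: place P9 (68 MB), 60 MB left
memory block 5: place P10 (26 MB), 34 MB left
memory block 6: place P11 (88 MB), 40 MB left
6 memory blocks × 128 MB = 768 MB; used 575 MB; unused 193 MB.

193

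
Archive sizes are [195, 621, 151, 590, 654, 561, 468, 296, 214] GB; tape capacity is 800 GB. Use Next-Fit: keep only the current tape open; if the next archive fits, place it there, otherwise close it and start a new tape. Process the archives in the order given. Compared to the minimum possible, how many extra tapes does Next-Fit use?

2

Next-Fit: [195] [621,151] [590] [654] [561] [468,296] [214] → 7 tapes.
Total size 3750 GB; any packing needs at least ⌈3750/800⌉ = 5 tapes.
An optimal packing achieves that bound: [654] [621,151] [590,195] [561,214] [468,296] → 5 tapes.
Excess: 7 − 5 = 2.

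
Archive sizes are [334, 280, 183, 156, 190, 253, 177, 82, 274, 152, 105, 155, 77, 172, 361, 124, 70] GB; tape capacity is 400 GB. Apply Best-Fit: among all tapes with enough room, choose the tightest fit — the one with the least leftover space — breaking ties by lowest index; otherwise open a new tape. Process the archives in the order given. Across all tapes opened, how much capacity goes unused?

455

tape 1: place 334 GB, 66 GB left
tape 2: place 280 GB, 120 GB left
tape 3: place 183 GB, 217 GB left
tape 3: place 156 GB, 61 GB left
tape 4: place 190 GB, 210 GB left
tape 5: place 253 GB, 147 GB left
tape 4: place 177 GB, 33 GB left
tape 2: place 82 GB, 38 GB left
tape 6: place 274 GB, 126 GB left
tape 7: place 152 GB, 248 GB left
tape 6: place 105 GB, 21 GB left
tape 7: place 155 GB, 93 GB left
tape 7: place 77 GB, 16 GB left
tape 8: place 172 GB, 228 GB left
tape 9: place 361 GB, 39 GB left
tape 5: place 124 GB, 23 GB left
tape 8: place 70 GB, 158 GB left
9 tapes × 400 GB = 3600 GB; used 3145 GB; unused 455 GB.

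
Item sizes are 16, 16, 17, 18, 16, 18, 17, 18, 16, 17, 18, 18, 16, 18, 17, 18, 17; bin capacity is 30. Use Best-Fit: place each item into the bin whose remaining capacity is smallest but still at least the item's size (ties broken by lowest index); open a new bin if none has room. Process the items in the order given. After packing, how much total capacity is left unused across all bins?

219

16 → bin 1 (remaining 14)
16 → bin 2 (remaining 14)
17 → bin 3 (remaining 13)
18 → bin 4 (remaining 12)
16 → bin 5 (remaining 14)
18 → bin 6 (remaining 12)
17 → bin 7 (remaining 13)
18 → bin 8 (remaining 12)
16 → bin 9 (remaining 14)
17 → bin 10 (remaining 13)
18 → bin 11 (remaining 12)
18 → bin 12 (remaining 12)
16 → bin 13 (remaining 14)
18 → bin 14 (remaining 12)
17 → bin 15 (remaining 13)
18 → bin 16 (remaining 12)
17 → bin 17 (remaining 13)
17 bins × 30 = 510; used 291; unused 219.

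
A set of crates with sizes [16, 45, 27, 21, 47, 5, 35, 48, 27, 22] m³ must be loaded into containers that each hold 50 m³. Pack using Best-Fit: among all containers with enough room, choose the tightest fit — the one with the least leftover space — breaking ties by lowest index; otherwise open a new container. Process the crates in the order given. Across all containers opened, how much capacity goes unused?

57

Put 16 m³ in container 1; 34 m³ remain.
Put 45 m³ in container 2; 5 m³ remain.
Put 27 m³ in container 1; 7 m³ remain.
Put 21 m³ in container 3; 29 m³ remain.
Put 47 m³ in container 4; 3 m³ remain.
Put 5 m³ in container 2; 0 m³ remain.
Put 35 m³ in container 5; 15 m³ remain.
Put 48 m³ in container 6; 2 m³ remain.
Put 27 m³ in container 3; 2 m³ remain.
Put 22 m³ in container 7; 28 m³ remain.
7 containers × 50 m³ = 350 m³; used 293 m³; unused 57 m³.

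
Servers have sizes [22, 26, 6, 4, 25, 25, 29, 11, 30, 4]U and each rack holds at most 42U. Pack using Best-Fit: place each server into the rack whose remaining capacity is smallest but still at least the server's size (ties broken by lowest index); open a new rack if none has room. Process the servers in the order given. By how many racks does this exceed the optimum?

Best-Fit: [22] [26,6,4,4] [25] [25] [29,11] [30] → 6 racks.
6 servers exceed 21U (half the capacity), and no two of those can share a rack, so at least 6 racks are needed.
So 6 is already optimal.

0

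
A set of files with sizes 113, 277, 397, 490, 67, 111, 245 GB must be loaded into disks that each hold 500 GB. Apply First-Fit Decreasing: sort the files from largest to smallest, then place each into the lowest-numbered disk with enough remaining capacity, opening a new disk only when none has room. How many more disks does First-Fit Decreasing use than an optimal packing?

First-Fit Decreasing: [490] [397,67] [277,113] [245,111] → 4 disks.
Total size 1700 GB; any packing needs at least ⌈1700/500⌉ = 4 disks.
So 4 is already optimal.

0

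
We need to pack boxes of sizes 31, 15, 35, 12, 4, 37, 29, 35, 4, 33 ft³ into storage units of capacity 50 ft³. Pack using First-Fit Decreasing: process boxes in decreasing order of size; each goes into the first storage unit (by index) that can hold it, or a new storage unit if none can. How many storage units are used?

Sorted descending: 37, 35, 35, 33, 31, 29, 15, 12, 4, 4.
37 ft³ → storage unit 1 (remaining 13 ft³)
35 ft³ → storage unit 2 (remaining 15 ft³)
35 ft³ → storage unit 3 (remaining 15 ft³)
33 ft³ → storage unit 4 (remaining 17 ft³)
31 ft³ → storage unit 5 (remaining 19 ft³)
29 ft³ → storage unit 6 (remaining 21 ft³)
15 ft³ → storage unit 2 (remaining 0 ft³)
12 ft³ → storage unit 1 (remaining 1 ft³)
4 ft³ → storage unit 3 (remaining 11 ft³)
4 ft³ → storage unit 3 (remaining 7 ft³)
Final storage units: [37,12] [35,15] [35,4,4] [33] [31] [29].

6 storage units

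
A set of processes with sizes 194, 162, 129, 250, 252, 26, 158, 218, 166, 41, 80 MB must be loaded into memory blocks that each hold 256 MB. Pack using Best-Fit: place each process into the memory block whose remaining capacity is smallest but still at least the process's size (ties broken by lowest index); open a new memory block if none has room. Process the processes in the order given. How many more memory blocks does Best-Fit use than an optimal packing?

0

Best-Fit: [194,26] [162,80] [129] [250] [252] [158] [218] [166,41] → 8 memory blocks.
8 processes exceed 128 MB (half the capacity), and no two of those can share a memory block, so at least 8 memory blocks are needed.
So 8 is already optimal.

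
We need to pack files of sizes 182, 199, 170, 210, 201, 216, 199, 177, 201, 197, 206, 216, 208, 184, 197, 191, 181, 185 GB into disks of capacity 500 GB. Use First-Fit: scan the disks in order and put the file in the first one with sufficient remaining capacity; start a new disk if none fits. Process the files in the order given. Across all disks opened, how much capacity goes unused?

Put 182 GB in disk 1; 318 GB remain.
Put 199 GB in disk 1; 119 GB remain.
Put 170 GB in disk 2; 330 GB remain.
Put 210 GB in disk 2; 120 GB remain.
Put 201 GB in disk 3; 299 GB remain.
Put 216 GB in disk 3; 83 GB remain.
Put 199 GB in disk 4; 301 GB remain.
Put 177 GB in disk 4; 124 GB remain.
Put 201 GB in disk 5; 299 GB remain.
Put 197 GB in disk 5; 102 GB remain.
Put 206 GB in disk 6; 294 GB remain.
Put 216 GB in disk 6; 78 GB remain.
Put 208 GB in disk 7; 292 GB remain.
Put 184 GB in disk 7; 108 GB remain.
Put 197 GB in disk 8; 303 GB remain.
Put 191 GB in disk 8; 112 GB remain.
Put 181 GB in disk 9; 319 GB remain.
Put 185 GB in disk 9; 134 GB remain.
9 disks × 500 GB = 4500 GB; used 3520 GB; unused 980 GB.

980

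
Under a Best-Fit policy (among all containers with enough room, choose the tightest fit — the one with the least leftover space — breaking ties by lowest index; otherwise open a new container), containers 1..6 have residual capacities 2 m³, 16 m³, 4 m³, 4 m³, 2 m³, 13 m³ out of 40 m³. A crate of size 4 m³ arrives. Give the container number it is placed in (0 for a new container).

Containers with room: container 2 (16 m³), container 3 (4 m³), container 4 (4 m³), container 6 (13 m³).
Tightest fit is container 3 with 4 m³ free.

3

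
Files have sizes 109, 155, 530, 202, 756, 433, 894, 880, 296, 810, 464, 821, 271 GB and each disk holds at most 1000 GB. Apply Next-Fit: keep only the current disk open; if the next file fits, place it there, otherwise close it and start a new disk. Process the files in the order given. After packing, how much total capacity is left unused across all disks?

109 GB → disk 1 (remaining 891 GB)
155 GB → disk 1 (remaining 736 GB)
530 GB → disk 1 (remaining 206 GB)
202 GB → disk 1 (remaining 4 GB)
756 GB → disk 2 (remaining 244 GB)
433 GB → disk 3 (remaining 567 GB)
894 GB → disk 4 (remaining 106 GB)
880 GB → disk 5 (remaining 120 GB)
296 GB → disk 6 (remaining 704 GB)
810 GB → disk 7 (remaining 190 GB)
464 GB → disk 8 (remaining 536 GB)
821 GB → disk 9 (remaining 179 GB)
271 GB → disk 10 (remaining 729 GB)
10 disks × 1000 GB = 10000 GB; used 6621 GB; unused 3379 GB.

3379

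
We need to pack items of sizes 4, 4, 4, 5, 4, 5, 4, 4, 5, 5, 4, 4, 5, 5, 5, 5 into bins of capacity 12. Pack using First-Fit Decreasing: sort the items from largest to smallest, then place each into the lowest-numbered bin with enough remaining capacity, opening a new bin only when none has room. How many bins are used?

Sorted descending: 5, 5, 5, 5, 5, 5, 5, 5, 4, 4, 4, 4, 4, 4, 4, 4.
5 → bin 1 (remaining 7)
5 → bin 1 (remaining 2)
5 → bin 2 (remaining 7)
5 → bin 2 (remaining 2)
5 → bin 3 (remaining 7)
5 → bin 3 (remaining 2)
5 → bin 4 (remaining 7)
5 → bin 4 (remaining 2)
4 → bin 5 (remaining 8)
4 → bin 5 (remaining 4)
4 → bin 5 (remaining 0)
4 → bin 6 (remaining 8)
4 → bin 6 (remaining 4)
4 → bin 6 (remaining 0)
4 → bin 7 (remaining 8)
4 → bin 7 (remaining 4)

7 bins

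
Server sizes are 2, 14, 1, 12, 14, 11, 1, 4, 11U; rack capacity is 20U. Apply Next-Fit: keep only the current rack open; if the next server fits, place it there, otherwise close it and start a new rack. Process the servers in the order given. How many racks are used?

5

rack 1: place 2U, 18U left
rack 1: place 14U, 4U left
rack 1: place 1U, 3U left
rack 2: place 12U, 8U left
rack 3: place 14U, 6U left
rack 4: place 11U, 9U left
rack 4: place 1U, 8U left
rack 4: place 4U, 4U left
rack 5: place 11U, 9U left
Final racks: [2,14,1] [12] [14] [11,1,4] [11].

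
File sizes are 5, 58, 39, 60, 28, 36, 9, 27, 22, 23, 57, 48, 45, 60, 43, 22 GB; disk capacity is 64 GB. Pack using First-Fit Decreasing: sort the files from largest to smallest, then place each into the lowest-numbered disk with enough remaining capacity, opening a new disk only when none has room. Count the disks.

11

Sorted descending: 60, 60, 58, 57, 48, 45, 43, 39, 36, 28, 27, 23, 22, 22, 9, 5.
60 GB → disk 1 (remaining 4 GB)
60 GB → disk 2 (remaining 4 GB)
58 GB → disk 3 (remaining 6 GB)
57 GB → disk 4 (remaining 7 GB)
48 GB → disk 5 (remaining 16 GB)
45 GB → disk 6 (remaining 19 GB)
43 GB → disk 7 (remaining 21 GB)
39 GB → disk 8 (remaining 25 GB)
36 GB → disk 9 (remaining 28 GB)
28 GB → disk 9 (remaining 0 GB)
27 GB → disk 10 (remaining 37 GB)
23 GB → disk 8 (remaining 2 GB)
22 GB → disk 10 (remaining 15 GB)
22 GB → disk 11 (remaining 42 GB)
9 GB → disk 5 (remaining 7 GB)
5 GB → disk 3 (remaining 1 GB)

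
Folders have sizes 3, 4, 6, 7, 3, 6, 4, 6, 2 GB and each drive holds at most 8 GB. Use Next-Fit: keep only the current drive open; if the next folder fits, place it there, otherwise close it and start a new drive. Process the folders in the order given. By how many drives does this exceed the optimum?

Next-Fit: [3,4] [6] [7] [3] [6] [4] [6,2] → 7 drives.
Total size 41 GB; any packing needs at least ⌈41/8⌉ = 6 drives.
An optimal packing achieves that bound: [7] [6,2] [6] [6] [4,4] [3,3] → 6 drives.
Excess: 7 − 6 = 1.

1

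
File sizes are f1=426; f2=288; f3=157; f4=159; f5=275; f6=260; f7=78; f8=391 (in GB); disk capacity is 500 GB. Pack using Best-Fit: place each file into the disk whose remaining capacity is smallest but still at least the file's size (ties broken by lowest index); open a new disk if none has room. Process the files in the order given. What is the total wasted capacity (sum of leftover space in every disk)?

disk 1: place f1 (426 GB), 74 GB left
disk 2: place f2 (288 GB), 212 GB left
disk 2: place f3 (157 GB), 55 GB left
disk 3: place f4 (159 GB), 341 GB left
disk 3: place f5 (275 GB), 66 GB left
disk 4: place f6 (260 GB), 240 GB left
disk 4: place f7 (78 GB), 162 GB left
disk 5: place f8 (391 GB), 109 GB left
5 disks × 500 GB = 2500 GB; used 2034 GB; unused 466 GB.

466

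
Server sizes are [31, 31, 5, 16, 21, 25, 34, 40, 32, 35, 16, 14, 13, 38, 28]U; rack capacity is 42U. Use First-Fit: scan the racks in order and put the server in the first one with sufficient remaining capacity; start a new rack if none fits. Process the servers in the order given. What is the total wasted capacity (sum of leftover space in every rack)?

Put 31U in rack 1; 11U remain.
Put 31U in rack 2; 11U remain.
Put 5U in rack 1; 6U remain.
Put 16U in rack 3; 26U remain.
Put 21U in rack 3; 5U remain.
Put 25U in rack 4; 17U remain.
Put 34U in rack 5; 8U remain.
Put 40U in rack 6; 2U remain.
Put 32U in rack 7; 10U remain.
Put 35U in rack 8; 7U remain.
Put 16U in rack 4; 1U remain.
Put 14U in rack 9; 28U remain.
Put 13U in rack 9; 15U remain.
Put 38U in rack 10; 4U remain.
Put 28U in rack 11; 14U remain.
11 racks × 42U = 462U; used 379U; unused 83U.

83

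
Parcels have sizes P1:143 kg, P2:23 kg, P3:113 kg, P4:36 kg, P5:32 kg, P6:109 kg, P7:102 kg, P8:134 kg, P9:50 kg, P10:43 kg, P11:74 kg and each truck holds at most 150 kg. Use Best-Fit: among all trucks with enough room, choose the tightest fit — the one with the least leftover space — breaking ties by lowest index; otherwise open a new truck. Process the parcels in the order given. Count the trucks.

truck 1: place P1 (143 kg), 7 kg left
truck 2: place P2 (23 kg), 127 kg left
truck 2: place P3 (113 kg), 14 kg left
truck 3: place P4 (36 kg), 114 kg left
truck 3: place P5 (32 kg), 82 kg left
truck 4: place P6 (109 kg), 41 kg left
truck 5: place P7 (102 kg), 48 kg left
truck 6: place P8 (134 kg), 16 kg left
truck 3: place P9 (50 kg), 32 kg left
truck 5: place P10 (43 kg), 5 kg left
truck 7: place P11 (74 kg), 76 kg left

7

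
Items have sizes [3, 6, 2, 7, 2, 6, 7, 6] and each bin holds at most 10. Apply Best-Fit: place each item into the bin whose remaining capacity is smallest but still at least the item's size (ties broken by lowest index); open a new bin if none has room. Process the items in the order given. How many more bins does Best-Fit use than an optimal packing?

Best-Fit: [3,6] [2,7] [2,6] [7] [6] → 5 bins.
5 items exceed 5 (half the capacity), and no two of those can share a bin, so at least 5 bins are needed.
So 5 is already optimal.

0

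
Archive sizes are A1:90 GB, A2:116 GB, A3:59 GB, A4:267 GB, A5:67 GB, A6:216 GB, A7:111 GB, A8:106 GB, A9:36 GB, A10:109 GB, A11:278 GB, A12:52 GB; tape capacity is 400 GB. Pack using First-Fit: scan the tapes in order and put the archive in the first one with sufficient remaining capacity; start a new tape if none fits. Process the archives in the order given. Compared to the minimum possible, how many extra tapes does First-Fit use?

0

First-Fit: [90,116,59,67,36] [267,111] [216,106,52] [109,278] → 4 tapes.
Total size 1507 GB; any packing needs at least ⌈1507/400⌉ = 4 tapes.
So 4 is already optimal.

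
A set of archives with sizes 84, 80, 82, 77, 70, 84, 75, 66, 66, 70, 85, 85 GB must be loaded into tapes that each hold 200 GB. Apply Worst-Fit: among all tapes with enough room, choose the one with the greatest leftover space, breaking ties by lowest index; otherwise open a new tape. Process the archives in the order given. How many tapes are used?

tape 1: place 84 GB, 116 GB left
tape 1: place 80 GB, 36 GB left
tape 2: place 82 GB, 118 GB left
tape 2: place 77 GB, 41 GB left
tape 3: place 70 GB, 130 GB left
tape 3: place 84 GB, 46 GB left
tape 4: place 75 GB, 125 GB left
tape 4: place 66 GB, 59 GB left
tape 5: place 66 GB, 134 GB left
tape 5: place 70 GB, 64 GB left
tape 6: place 85 GB, 115 GB left
tape 6: place 85 GB, 30 GB left

6 tapes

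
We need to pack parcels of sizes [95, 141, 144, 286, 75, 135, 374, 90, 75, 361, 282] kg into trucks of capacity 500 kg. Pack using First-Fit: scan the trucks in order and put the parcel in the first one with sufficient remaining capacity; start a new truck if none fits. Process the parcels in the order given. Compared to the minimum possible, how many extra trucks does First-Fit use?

First-Fit: [95,141,144,75] [286,135,75] [374,90] [361] [282] → 5 trucks.
Total size 2058 kg; any packing needs at least ⌈2058/500⌉ = 5 trucks.
So 5 is already optimal.

0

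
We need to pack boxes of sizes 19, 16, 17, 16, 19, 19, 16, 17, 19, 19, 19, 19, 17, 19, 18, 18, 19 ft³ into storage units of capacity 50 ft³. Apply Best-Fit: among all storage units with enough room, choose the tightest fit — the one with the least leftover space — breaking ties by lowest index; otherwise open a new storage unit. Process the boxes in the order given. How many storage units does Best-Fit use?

Put 19 ft³ in storage unit 1; 31 ft³ remain.
Put 16 ft³ in storage unit 1; 15 ft³ remain.
Put 17 ft³ in storage unit 2; 33 ft³ remain.
Put 16 ft³ in storage unit 2; 17 ft³ remain.
Put 19 ft³ in storage unit 3; 31 ft³ remain.
Put 19 ft³ in storage unit 3; 12 ft³ remain.
Put 16 ft³ in storage unit 2; 1 ft³ remain.
Put 17 ft³ in storage unit 4; 33 ft³ remain.
Put 19 ft³ in storage unit 4; 14 ft³ remain.
Put 19 ft³ in storage unit 5; 31 ft³ remain.
Put 19 ft³ in storage unit 5; 12 ft³ remain.
Put 19 ft³ in storage unit 6; 31 ft³ remain.
Put 17 ft³ in storage unit 6; 14 ft³ remain.
Put 19 ft³ in storage unit 7; 31 ft³ remain.
Put 18 ft³ in storage unit 7; 13 ft³ remain.
Put 18 ft³ in storage unit 8; 32 ft³ remain.
Put 19 ft³ in storage unit 8; 13 ft³ remain.

8 storage units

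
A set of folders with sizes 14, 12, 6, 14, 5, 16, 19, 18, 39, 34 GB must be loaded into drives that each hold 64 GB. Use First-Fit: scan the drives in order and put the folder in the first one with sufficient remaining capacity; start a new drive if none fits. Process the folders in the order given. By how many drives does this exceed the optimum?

First-Fit: [14,12,6,14,5] [16,19,18] [39] [34] → 4 drives.
Total size 177 GB; any packing needs at least ⌈177/64⌉ = 3 drives.
An optimal packing achieves that bound: [39,19,6] [34,18,12] [16,14,14,5] → 3 drives.
Excess: 4 − 3 = 1.

1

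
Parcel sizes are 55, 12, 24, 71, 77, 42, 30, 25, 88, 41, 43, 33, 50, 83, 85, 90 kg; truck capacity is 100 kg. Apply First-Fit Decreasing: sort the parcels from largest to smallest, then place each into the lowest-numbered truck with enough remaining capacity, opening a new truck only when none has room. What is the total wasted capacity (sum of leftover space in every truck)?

151

Sorted descending: 90, 88, 85, 83, 77, 71, 55, 50, 43, 42, 41, 33, 30, 25, 24, 12.
90 kg → truck 1 (remaining 10 kg)
88 kg → truck 2 (remaining 12 kg)
85 kg → truck 3 (remaining 15 kg)
83 kg → truck 4 (remaining 17 kg)
77 kg → truck 5 (remaining 23 kg)
71 kg → truck 6 (remaining 29 kg)
55 kg → truck 7 (remaining 45 kg)
50 kg → truck 8 (remaining 50 kg)
43 kg → truck 7 (remaining 2 kg)
42 kg → truck 8 (remaining 8 kg)
41 kg → truck 9 (remaining 59 kg)
33 kg → truck 9 (remaining 26 kg)
30 kg → truck 10 (remaining 70 kg)
25 kg → truck 6 (remaining 4 kg)
24 kg → truck 9 (remaining 2 kg)
12 kg → truck 2 (remaining 0 kg)
10 trucks × 100 kg = 1000 kg; used 849 kg; unused 151 kg.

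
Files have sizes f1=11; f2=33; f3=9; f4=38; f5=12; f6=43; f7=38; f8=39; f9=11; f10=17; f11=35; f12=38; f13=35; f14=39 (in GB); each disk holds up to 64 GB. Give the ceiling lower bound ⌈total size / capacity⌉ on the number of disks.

Total size = 11 + 33 + 9 + 38 + 12 + 43 + 38 + 39 + 11 + 17 + 35 + 38 + 35 + 39 = 398 GB.
⌈398 / 64⌉ = 7.

7 disks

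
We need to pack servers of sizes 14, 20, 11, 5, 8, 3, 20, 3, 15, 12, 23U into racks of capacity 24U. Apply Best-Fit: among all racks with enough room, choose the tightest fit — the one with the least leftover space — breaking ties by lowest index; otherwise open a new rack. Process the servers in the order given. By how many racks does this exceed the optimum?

Best-Fit: [14,5] [20,3] [11,8] [20,3] [15] [12] [23] → 7 racks.
Total size 134U; any packing needs at least ⌈134/24⌉ = 6 racks.
An optimal packing achieves that bound: [23] [20,3] [20,3] [15,8] [14,5] [12,11] → 6 racks.
Excess: 7 − 6 = 1.

1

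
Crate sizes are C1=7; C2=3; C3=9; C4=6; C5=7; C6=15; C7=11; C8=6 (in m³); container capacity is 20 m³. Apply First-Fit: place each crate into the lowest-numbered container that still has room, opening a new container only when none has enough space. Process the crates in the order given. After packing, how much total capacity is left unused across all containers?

16

C1 (7 m³) → container 1 (remaining 13 m³)
C2 (3 m³) → container 1 (remaining 10 m³)
C3 (9 m³) → container 1 (remaining 1 m³)
C4 (6 m³) → container 2 (remaining 14 m³)
C5 (7 m³) → container 2 (remaining 7 m³)
C6 (15 m³) → container 3 (remaining 5 m³)
C7 (11 m³) → container 4 (remaining 9 m³)
C8 (6 m³) → container 2 (remaining 1 m³)
4 containers × 20 m³ = 80 m³; used 64 m³; unused 16 m³.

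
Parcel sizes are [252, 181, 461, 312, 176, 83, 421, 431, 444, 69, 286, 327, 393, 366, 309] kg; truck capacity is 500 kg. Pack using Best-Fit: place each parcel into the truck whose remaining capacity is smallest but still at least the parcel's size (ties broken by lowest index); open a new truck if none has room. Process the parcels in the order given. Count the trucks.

Put 252 kg in truck 1; 248 kg remain.
Put 181 kg in truck 1; 67 kg remain.
Put 461 kg in truck 2; 39 kg remain.
Put 312 kg in truck 3; 188 kg remain.
Put 176 kg in truck 3; 12 kg remain.
Put 83 kg in truck 4; 417 kg remain.
Put 421 kg in truck 5; 79 kg remain.
Put 431 kg in truck 6; 69 kg remain.
Put 444 kg in truck 7; 56 kg remain.
Put 69 kg in truck 6; 0 kg remain.
Put 286 kg in truck 4; 131 kg remain.
Put 327 kg in truck 8; 173 kg remain.
Put 393 kg in truck 9; 107 kg remain.
Put 366 kg in truck 10; 134 kg remain.
Put 309 kg in truck 11; 191 kg remain.

11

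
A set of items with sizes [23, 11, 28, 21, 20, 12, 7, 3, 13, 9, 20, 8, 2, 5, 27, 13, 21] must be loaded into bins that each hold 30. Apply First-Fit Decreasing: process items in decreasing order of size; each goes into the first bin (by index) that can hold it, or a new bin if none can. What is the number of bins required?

9 bins

Sorted descending: 28, 27, 23, 21, 21, 20, 20, 13, 13, 12, 11, 9, 8, 7, 5, 3, 2.
bin 1: place 28, 2 left
bin 2: place 27, 3 left
bin 3: place 23, 7 left
bin 4: place 21, 9 left
bin 5: place 21, 9 left
bin 6: place 20, 10 left
bin 7: place 20, 10 left
bin 8: place 13, 17 left
bin 8: place 13, 4 left
bin 9: place 12, 18 left
bin 9: place 11, 7 left
bin 4: place 9, 0 left
bin 5: place 8, 1 left
bin 3: place 7, 0 left
bin 6: place 5, 5 left
bin 2: place 3, 0 left
bin 1: place 2, 0 left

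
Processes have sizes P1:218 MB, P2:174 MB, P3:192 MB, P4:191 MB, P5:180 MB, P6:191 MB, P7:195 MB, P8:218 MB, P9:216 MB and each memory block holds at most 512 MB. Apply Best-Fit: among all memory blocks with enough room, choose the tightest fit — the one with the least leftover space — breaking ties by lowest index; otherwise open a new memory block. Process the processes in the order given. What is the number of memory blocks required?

5

Put P1 (218 MB) in memory block 1; 294 MB remain.
Put P2 (174 MB) in memory block 1; 120 MB remain.
Put P3 (192 MB) in memory block 2; 320 MB remain.
Put P4 (191 MB) in memory block 2; 129 MB remain.
Put P5 (180 MB) in memory block 3; 332 MB remain.
Put P6 (191 MB) in memory block 3; 141 MB remain.
Put P7 (195 MB) in memory block 4; 317 MB remain.
Put P8 (218 MB) in memory block 4; 99 MB remain.
Put P9 (216 MB) in memory block 5; 296 MB remain.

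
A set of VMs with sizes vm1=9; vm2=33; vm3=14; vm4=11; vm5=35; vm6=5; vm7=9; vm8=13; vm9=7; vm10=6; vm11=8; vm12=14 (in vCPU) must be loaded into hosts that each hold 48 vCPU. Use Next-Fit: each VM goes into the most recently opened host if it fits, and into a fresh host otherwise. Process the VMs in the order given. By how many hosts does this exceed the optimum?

Next-Fit: [9,33] [14,11] [35,5] [9,13,7,6,8] [14] → 5 hosts.
Total size 164 vCPU; any packing needs at least ⌈164/48⌉ = 4 hosts.
An optimal packing achieves that bound: [35,13] [33,14] [14,11,9,9,5] [8,7,6] → 4 hosts.
Excess: 5 − 4 = 1.

1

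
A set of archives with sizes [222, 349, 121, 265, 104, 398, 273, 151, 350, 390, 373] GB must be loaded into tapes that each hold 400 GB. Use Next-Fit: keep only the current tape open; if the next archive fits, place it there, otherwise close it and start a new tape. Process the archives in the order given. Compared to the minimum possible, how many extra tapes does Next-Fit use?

2

Next-Fit: [222] [349] [121,265] [104] [398] [273] [151] [350] [390] [373] → 10 tapes.
Total size 2996 GB; any packing needs at least ⌈2996/400⌉ = 8 tapes.
An optimal packing achieves that bound: [398] [390] [373] [350] [349] [273,121] [265,104] [222,151] → 8 tapes.
Excess: 10 − 8 = 2.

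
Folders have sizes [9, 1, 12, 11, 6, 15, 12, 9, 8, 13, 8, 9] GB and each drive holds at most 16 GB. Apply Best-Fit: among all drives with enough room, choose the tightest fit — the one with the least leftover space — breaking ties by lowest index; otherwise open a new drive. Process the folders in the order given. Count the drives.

Put 9 GB in drive 1; 7 GB remain.
Put 1 GB in drive 1; 6 GB remain.
Put 12 GB in drive 2; 4 GB remain.
Put 11 GB in drive 3; 5 GB remain.
Put 6 GB in drive 1; 0 GB remain.
Put 15 GB in drive 4; 1 GB remain.
Put 12 GB in drive 5; 4 GB remain.
Put 9 GB in drive 6; 7 GB remain.
Put 8 GB in drive 7; 8 GB remain.
Put 13 GB in drive 8; 3 GB remain.
Put 8 GB in drive 7; 0 GB remain.
Put 9 GB in drive 9; 7 GB remain.
Final drives: [9,1,6] [12] [11] [15] [12] [9] [8,8] [13] [9].

9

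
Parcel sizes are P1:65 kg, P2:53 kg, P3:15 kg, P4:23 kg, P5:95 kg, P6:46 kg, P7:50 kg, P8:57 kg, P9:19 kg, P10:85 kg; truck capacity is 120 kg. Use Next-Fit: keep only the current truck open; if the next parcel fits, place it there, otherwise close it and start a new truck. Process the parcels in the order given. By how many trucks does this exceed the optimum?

Next-Fit: [65,53] [15,23] [95] [46,50] [57,19] [85] → 6 trucks.
Total size 508 kg; any packing needs at least ⌈508/120⌉ = 5 trucks.
An optimal packing achieves that bound: [95,23] [85,19,15] [65,53] [57,50] [46] → 5 trucks.
Excess: 6 − 5 = 1.

1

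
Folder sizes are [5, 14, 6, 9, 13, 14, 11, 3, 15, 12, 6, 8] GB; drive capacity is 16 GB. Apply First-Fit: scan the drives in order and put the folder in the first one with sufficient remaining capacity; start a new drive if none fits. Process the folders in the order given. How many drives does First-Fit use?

9

Put 5 GB in drive 1; 11 GB remain.
Put 14 GB in drive 2; 2 GB remain.
Put 6 GB in drive 1; 5 GB remain.
Put 9 GB in drive 3; 7 GB remain.
Put 13 GB in drive 4; 3 GB remain.
Put 14 GB in drive 5; 2 GB remain.
Put 11 GB in drive 6; 5 GB remain.
Put 3 GB in drive 1; 2 GB remain.
Put 15 GB in drive 7; 1 GB remain.
Put 12 GB in drive 8; 4 GB remain.
Put 6 GB in drive 3; 1 GB remain.
Put 8 GB in drive 9; 8 GB remain.
Final drives: [5,6,3] [14] [9,6] [13] [14] [11] [15] [12] [8].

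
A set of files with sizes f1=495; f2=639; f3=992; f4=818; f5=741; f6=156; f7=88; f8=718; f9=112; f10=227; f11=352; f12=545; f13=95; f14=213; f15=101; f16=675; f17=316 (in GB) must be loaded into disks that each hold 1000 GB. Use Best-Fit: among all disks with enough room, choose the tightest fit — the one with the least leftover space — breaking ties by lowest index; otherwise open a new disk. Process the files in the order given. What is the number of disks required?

disk 1: place f1 (495 GB), 505 GB left
disk 2: place f2 (639 GB), 361 GB left
disk 3: place f3 (992 GB), 8 GB left
disk 4: place f4 (818 GB), 182 GB left
disk 5: place f5 (741 GB), 259 GB left
disk 4: place f6 (156 GB), 26 GB left
disk 5: place f7 (88 GB), 171 GB left
disk 6: place f8 (718 GB), 282 GB left
disk 5: place f9 (112 GB), 59 GB left
disk 6: place f10 (227 GB), 55 GB left
disk 2: place f11 (352 GB), 9 GB left
disk 7: place f12 (545 GB), 455 GB left
disk 7: place f13 (95 GB), 360 GB left
disk 7: place f14 (213 GB), 147 GB left
disk 7: place f15 (101 GB), 46 GB left
disk 8: place f16 (675 GB), 325 GB left
disk 8: place f17 (316 GB), 9 GB left

8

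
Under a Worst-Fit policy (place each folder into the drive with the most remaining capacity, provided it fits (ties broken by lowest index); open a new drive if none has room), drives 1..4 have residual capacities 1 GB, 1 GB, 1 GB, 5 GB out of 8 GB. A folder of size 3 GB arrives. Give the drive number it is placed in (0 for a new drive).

Drives with room: drive 4 (5 GB).
Most room is drive 4 with 5 GB free.

4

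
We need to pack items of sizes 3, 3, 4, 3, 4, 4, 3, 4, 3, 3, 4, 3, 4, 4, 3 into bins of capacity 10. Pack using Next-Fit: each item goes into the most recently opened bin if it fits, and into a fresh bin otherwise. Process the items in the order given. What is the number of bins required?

bin 1: place 3, 7 left
bin 1: place 3, 4 left
bin 1: place 4, 0 left
bin 2: place 3, 7 left
bin 2: place 4, 3 left
bin 3: place 4, 6 left
bin 3: place 3, 3 left
bin 4: place 4, 6 left
bin 4: place 3, 3 left
bin 4: place 3, 0 left
bin 5: place 4, 6 left
bin 5: place 3, 3 left
bin 6: place 4, 6 left
bin 6: place 4, 2 left
bin 7: place 3, 7 left

7 bins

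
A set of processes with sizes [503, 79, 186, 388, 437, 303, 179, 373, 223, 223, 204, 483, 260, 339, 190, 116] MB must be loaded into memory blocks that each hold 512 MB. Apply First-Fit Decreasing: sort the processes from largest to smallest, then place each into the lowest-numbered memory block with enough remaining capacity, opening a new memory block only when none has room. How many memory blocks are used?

10 memory blocks

Sorted descending: 503, 483, 437, 388, 373, 339, 303, 260, 223, 223, 204, 190, 186, 179, 116, 79.
503 MB → memory block 1 (remaining 9 MB)
483 MB → memory block 2 (remaining 29 MB)
437 MB → memory block 3 (remaining 75 MB)
388 MB → memory block 4 (remaining 124 MB)
373 MB → memory block 5 (remaining 139 MB)
339 MB → memory block 6 (remaining 173 MB)
303 MB → memory block 7 (remaining 209 MB)
260 MB → memory block 8 (remaining 252 MB)
223 MB → memory block 8 (remaining 29 MB)
223 MB → memory block 9 (remaining 289 MB)
204 MB → memory block 7 (remaining 5 MB)
190 MB → memory block 9 (remaining 99 MB)
186 MB → memory block 10 (remaining 326 MB)
179 MB → memory block 10 (remaining 147 MB)
116 MB → memory block 4 (remaining 8 MB)
79 MB → memory block 5 (remaining 60 MB)
Final memory blocks: [503] [483] [437] [388,116] [373,79] [339] [303,204] [260,223] [223,190] [186,179].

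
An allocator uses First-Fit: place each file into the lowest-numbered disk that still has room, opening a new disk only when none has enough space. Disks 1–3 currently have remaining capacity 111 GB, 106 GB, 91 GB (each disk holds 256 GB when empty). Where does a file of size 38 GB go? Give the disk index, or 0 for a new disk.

Disks with room: disk 1 (111 GB), disk 2 (106 GB), disk 3 (91 GB).
The first with room is disk 1.

1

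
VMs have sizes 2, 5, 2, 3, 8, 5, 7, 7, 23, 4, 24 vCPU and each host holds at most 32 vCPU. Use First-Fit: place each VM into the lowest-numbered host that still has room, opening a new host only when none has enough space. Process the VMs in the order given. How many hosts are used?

2 vCPU → host 1 (remaining 30 vCPU)
5 vCPU → host 1 (remaining 25 vCPU)
2 vCPU → host 1 (remaining 23 vCPU)
3 vCPU → host 1 (remaining 20 vCPU)
8 vCPU → host 1 (remaining 12 vCPU)
5 vCPU → host 1 (remaining 7 vCPU)
7 vCPU → host 1 (remaining 0 vCPU)
7 vCPU → host 2 (remaining 25 vCPU)
23 vCPU → host 2 (remaining 2 vCPU)
4 vCPU → host 3 (remaining 28 vCPU)
24 vCPU → host 3 (remaining 4 vCPU)

3 hosts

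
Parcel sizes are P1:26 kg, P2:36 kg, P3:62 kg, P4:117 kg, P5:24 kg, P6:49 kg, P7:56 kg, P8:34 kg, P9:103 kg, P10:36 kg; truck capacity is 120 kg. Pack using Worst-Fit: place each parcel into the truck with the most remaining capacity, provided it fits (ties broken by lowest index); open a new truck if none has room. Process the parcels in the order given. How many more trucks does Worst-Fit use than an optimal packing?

1

Worst-Fit: [26,36,24] [62,49] [117] [56,34] [103] [36] → 6 trucks.
Total size 543 kg; any packing needs at least ⌈543/120⌉ = 5 trucks.
An optimal packing achieves that bound: [117] [103] [62,56] [49,36,34] [36,26,24] → 5 trucks.
Excess: 6 − 5 = 1.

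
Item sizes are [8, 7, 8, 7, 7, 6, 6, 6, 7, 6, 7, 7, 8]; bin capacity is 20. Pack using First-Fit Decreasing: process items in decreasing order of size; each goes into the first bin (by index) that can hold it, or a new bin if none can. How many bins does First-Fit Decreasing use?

Sorted descending: 8, 8, 8, 7, 7, 7, 7, 7, 7, 6, 6, 6, 6.
8 → bin 1 (remaining 12)
8 → bin 1 (remaining 4)
8 → bin 2 (remaining 12)
7 → bin 2 (remaining 5)
7 → bin 3 (remaining 13)
7 → bin 3 (remaining 6)
7 → bin 4 (remaining 13)
7 → bin 4 (remaining 6)
7 → bin 5 (remaining 13)
6 → bin 3 (remaining 0)
6 → bin 4 (remaining 0)
6 → bin 5 (remaining 7)
6 → bin 5 (remaining 1)
Final bins: [8,8] [8,7] [7,7,6] [7,7,6] [7,6,6].

5 bins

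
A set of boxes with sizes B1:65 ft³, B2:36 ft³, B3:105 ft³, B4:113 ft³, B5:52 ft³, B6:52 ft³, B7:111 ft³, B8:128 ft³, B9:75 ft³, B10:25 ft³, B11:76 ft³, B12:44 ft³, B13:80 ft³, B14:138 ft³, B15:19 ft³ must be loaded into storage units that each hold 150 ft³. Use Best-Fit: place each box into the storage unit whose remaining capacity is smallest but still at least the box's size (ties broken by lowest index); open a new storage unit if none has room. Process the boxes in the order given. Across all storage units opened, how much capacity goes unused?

B1 (65 ft³) → storage unit 1 (remaining 85 ft³)
B2 (36 ft³) → storage unit 1 (remaining 49 ft³)
B3 (105 ft³) → storage unit 2 (remaining 45 ft³)
B4 (113 ft³) → storage unit 3 (remaining 37 ft³)
B5 (52 ft³) → storage unit 4 (remaining 98 ft³)
B6 (52 ft³) → storage unit 4 (remaining 46 ft³)
B7 (111 ft³) → storage unit 5 (remaining 39 ft³)
B8 (128 ft³) → storage unit 6 (remaining 22 ft³)
B9 (75 ft³) → storage unit 7 (remaining 75 ft³)
B10 (25 ft³) → storage unit 3 (remaining 12 ft³)
B11 (76 ft³) → storage unit 8 (remaining 74 ft³)
B12 (44 ft³) → storage unit 2 (remaining 1 ft³)
B13 (80 ft³) → storage unit 9 (remaining 70 ft³)
B14 (138 ft³) → storage unit 10 (remaining 12 ft³)
B15 (19 ft³) → storage unit 6 (remaining 3 ft³)
10 storage units × 150 ft³ = 1500 ft³; used 1119 ft³; unused 381 ft³.

381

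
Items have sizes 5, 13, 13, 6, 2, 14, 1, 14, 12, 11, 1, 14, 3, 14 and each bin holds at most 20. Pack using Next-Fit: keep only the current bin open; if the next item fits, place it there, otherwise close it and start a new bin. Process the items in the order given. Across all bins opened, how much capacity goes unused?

37

bin 1: place 5, 15 left
bin 1: place 13, 2 left
bin 2: place 13, 7 left
bin 2: place 6, 1 left
bin 3: place 2, 18 left
bin 3: place 14, 4 left
bin 3: place 1, 3 left
bin 4: place 14, 6 left
bin 5: place 12, 8 left
bin 6: place 11, 9 left
bin 6: place 1, 8 left
bin 7: place 14, 6 left
bin 7: place 3, 3 left
bin 8: place 14, 6 left
8 bins × 20 = 160; used 123; unused 37.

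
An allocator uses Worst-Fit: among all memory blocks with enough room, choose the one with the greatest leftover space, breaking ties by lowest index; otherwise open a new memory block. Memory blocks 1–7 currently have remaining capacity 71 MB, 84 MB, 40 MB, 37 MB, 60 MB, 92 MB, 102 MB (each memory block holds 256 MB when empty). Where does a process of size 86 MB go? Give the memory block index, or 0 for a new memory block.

7

Memory blocks with room: memory block 6 (92 MB), memory block 7 (102 MB).
Most room is memory block 7 with 102 MB free.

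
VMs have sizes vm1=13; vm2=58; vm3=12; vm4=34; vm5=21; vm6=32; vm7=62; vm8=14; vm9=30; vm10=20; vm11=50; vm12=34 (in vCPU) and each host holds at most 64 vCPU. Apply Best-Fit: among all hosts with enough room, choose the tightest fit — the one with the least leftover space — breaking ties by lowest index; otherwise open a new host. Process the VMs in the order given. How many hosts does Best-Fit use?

host 1: place vm1 (13 vCPU), 51 vCPU left
host 2: place vm2 (58 vCPU), 6 vCPU left
host 1: place vm3 (12 vCPU), 39 vCPU left
host 1: place vm4 (34 vCPU), 5 vCPU left
host 3: place vm5 (21 vCPU), 43 vCPU left
host 3: place vm6 (32 vCPU), 11 vCPU left
host 4: place vm7 (62 vCPU), 2 vCPU left
host 5: place vm8 (14 vCPU), 50 vCPU left
host 5: place vm9 (30 vCPU), 20 vCPU left
host 5: place vm10 (20 vCPU), 0 vCPU left
host 6: place vm11 (50 vCPU), 14 vCPU left
host 7: place vm12 (34 vCPU), 30 vCPU left
Final hosts: [13,12,34] [58] [21,32] [62] [14,30,20] [50] [34].

7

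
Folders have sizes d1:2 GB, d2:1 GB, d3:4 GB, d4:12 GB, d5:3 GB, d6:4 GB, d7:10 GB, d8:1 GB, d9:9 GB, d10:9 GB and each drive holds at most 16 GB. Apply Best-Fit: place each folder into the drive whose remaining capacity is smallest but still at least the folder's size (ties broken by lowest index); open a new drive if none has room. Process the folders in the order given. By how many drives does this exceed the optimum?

Best-Fit: [2,1,4,4] [12,3,1] [10] [9] [9] → 5 drives.
Total size 55 GB; any packing needs at least ⌈55/16⌉ = 4 drives.
An optimal packing achieves that bound: [12,4] [10,4,2] [9,3,1,1] [9] → 4 drives.
Excess: 5 − 4 = 1.

1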